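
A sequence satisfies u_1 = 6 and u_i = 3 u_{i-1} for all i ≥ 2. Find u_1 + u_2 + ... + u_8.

19680

u_2 = 3(6) = 18
u_3 = 3(18) = 54
u_4 = 3(54) = 162
u_5 = 3(162) = 486
u_6 = 3(486) = 1458
u_7 = 3(1458) = 4374
u_8 = 3(4374) = 13122
Sum = 6 + 18 + 54 + 162 + 486 + 1458 + 4374 + 13122 = 19680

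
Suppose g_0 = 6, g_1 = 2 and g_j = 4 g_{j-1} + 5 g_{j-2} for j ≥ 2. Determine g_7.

104162

g_2 = 4·2 + 5·6 = 38
g_3 = 4·38 + 5·2 = 162
g_4 = 4·162 + 5·38 = 838
g_5 = 4·838 + 5·162 = 4162
g_6 = 4·4162 + 5·838 = 20838
g_7 = 4·20838 + 5·4162 = 104162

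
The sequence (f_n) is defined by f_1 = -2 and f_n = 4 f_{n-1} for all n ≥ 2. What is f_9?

-131072

f_2 = 4·(-2) = -8
f_3 = 4·(-8) = -32
f_4 = 4·(-32) = -128
f_5 = 4·(-128) = -512
f_6 = 4·(-512) = -2048
f_7 = 4·(-2048) = -8192
f_8 = 4·(-8192) = -32768
f_9 = 4·(-32768) = -131072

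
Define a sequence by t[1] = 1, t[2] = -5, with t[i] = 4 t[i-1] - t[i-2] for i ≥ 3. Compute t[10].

t[3] = 4·(-5) - 1 = -21
t[4] = 4·(-21) - (-5) = -79
t[5] = 4·(-79) - (-21) = -295
t[6] = 4·(-295) - (-79) = -1101
t[7] = 4·(-1101) - (-295) = -4109
t[8] = 4·(-4109) - (-1101) = -15335
t[9] = 4·(-15335) - (-4109) = -57231
t[10] = 4·(-57231) - (-15335) = -213589

-213589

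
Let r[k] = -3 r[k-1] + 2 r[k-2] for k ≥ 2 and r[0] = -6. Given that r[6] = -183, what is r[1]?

Let r[1] = z.
r[2] = -12 - 3z
r[3] = 36 + 11z
r[4] = -132 - 39z
r[5] = 468 + 139z
r[6] = -1668 - 495z
So -1668 - 495z = -183, giving z = -3.

-3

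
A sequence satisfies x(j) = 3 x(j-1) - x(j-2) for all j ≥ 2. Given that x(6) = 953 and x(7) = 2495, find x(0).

Rearranging, x(j-2) = -(x(j) - 3 x(j-1)).
x(5) = -(2495 - 3*953) = 364
x(4) = -(953 - 3*364) = 139
x(3) = -(364 - 3*139) = 53
x(2) = -(139 - 3*53) = 20
x(1) = -(53 - 3*20) = 7
x(0) = -(20 - 3*7) = 1

1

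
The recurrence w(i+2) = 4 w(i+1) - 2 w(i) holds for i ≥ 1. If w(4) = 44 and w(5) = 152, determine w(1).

Rearranging, w(i-2) = (w(i) - 4 w(i-1)) / -2.
w(3) = (152 - 4·44) / -2 = -24/-2 = 12
w(2) = (44 - 4·12) / -2 = -4/-2 = 2
w(1) = (12 - 4·2) / -2 = 4/-2 = -2

-2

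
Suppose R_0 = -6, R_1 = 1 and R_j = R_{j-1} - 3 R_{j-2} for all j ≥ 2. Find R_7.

301

R_2 = 1 - 3·(-6) = 19
R_3 = 19 - 3·1 = 16
R_4 = 16 - 3·19 = -41
R_5 = (-41) - 3·16 = -89
R_6 = (-89) - 3·(-41) = 34
R_7 = 34 - 3·(-89) = 301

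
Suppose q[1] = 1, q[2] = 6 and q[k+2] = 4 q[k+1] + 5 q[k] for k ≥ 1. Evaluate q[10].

q[3] = 4·6 + 5·1 = 29
q[4] = 4·29 + 5·6 = 146
q[5] = 4·146 + 5·29 = 729
q[6] = 4·729 + 5·146 = 3646
q[7] = 4·3646 + 5·729 = 18229
q[8] = 4·18229 + 5·3646 = 91146
q[9] = 4·91146 + 5·18229 = 455729
q[10] = 4·455729 + 5·91146 = 2278646

2278646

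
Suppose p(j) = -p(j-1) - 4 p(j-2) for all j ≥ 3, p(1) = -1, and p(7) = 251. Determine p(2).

Let p(2) = z.
p(3) = 4 - z
p(4) = -4 - 3z
p(5) = -12 + 7z
p(6) = 28 + 5z
p(7) = 20 - 33z
So 20 - 33z = 251, giving z = -7.

-7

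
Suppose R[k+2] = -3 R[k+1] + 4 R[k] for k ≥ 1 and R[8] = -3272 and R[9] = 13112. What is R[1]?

5

Rearranging, R[k-2] = (R[k] + 3 R[k-1]) / 4.
R[7] = (13112 + 3*(-3272)) / 4 = 3296/4 = 824
R[6] = (-3272 + 3*824) / 4 = -800/4 = -200
R[5] = (824 + 3*(-200)) / 4 = 224/4 = 56
R[4] = (-200 + 3*56) / 4 = -32/4 = -8
R[3] = (56 + 3*(-8)) / 4 = 32/4 = 8
R[2] = (-8 + 3*8) / 4 = 16/4 = 4
R[1] = (8 + 3*4) / 4 = 20/4 = 5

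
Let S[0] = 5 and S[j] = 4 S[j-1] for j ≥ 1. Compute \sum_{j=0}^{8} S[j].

S[1] = 4*5 = 20
S[2] = 4*20 = 80
S[3] = 4*80 = 320
S[4] = 4*320 = 1280
S[5] = 4*1280 = 5120
S[6] = 4*5120 = 20480
S[7] = 4*20480 = 81920
S[8] = 4*81920 = 327680
Sum = 5 + 20 + 80 + 320 + 1280 + 5120 + 20480 + 81920 + 327680 = 436905

436905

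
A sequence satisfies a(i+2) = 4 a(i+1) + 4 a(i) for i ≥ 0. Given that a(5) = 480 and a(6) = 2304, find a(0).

-6

Rearranging, a(i-2) = (a(i) - 4 a(i-1)) / 4.
a(4) = (2304 - 4·480) / 4 = 384/4 = 96
a(3) = (480 - 4·96) / 4 = 96/4 = 24
a(2) = (96 - 4·24) / 4 = 0/4 = 0
a(1) = (24 - 4·0) / 4 = 24/4 = 6
a(0) = (0 - 4·6) / 4 = -24/4 = -6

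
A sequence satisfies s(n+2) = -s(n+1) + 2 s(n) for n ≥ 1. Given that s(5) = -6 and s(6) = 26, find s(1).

Rearranging, s(n-2) = (s(n) + s(n-1)) / 2.
s(4) = (26 + (-6)) / 2 = 20/2 = 10
s(3) = (-6 + 10) / 2 = 4/2 = 2
s(2) = (10 + 2) / 2 = 12/2 = 6
s(1) = (2 + 6) / 2 = 8/2 = 4

4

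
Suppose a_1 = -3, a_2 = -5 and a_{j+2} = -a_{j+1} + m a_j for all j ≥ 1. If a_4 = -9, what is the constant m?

a_3 = 5 - 3m
a_4 = -5 - 2m
So -5 - 2m = -9, giving m = 2.

2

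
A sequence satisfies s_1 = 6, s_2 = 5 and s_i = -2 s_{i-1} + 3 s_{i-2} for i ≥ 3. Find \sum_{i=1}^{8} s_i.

s_3 = -2*5 + 3*6 = 8
s_4 = -2*8 + 3*5 = -1
s_5 = -2*(-1) + 3*8 = 26
s_6 = -2*26 + 3*(-1) = -55
s_7 = -2*(-55) + 3*26 = 188
s_8 = -2*188 + 3*(-55) = -541
Sum = 6 + 5 + 8 + (-1) + 26 + (-55) + 188 + (-541) = -364

-364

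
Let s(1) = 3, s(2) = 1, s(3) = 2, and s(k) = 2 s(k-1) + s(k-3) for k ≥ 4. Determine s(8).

157

s(4) = 2·2 + 3 = 7
s(5) = 2·7 + 1 = 15
s(6) = 2·15 + 2 = 32
s(7) = 2·32 + 7 = 71
s(8) = 2·71 + 15 = 157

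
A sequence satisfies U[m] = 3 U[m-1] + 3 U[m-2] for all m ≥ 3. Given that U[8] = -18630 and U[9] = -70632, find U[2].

-6

Rearranging, U[m-2] = (U[m] - 3 U[m-1]) / 3.
U[7] = (-70632 - 3·(-18630)) / 3 = -14742/3 = -4914
U[6] = (-18630 - 3·(-4914)) / 3 = -3888/3 = -1296
U[5] = (-4914 - 3·(-1296)) / 3 = -1026/3 = -342
U[4] = (-1296 - 3·(-342)) / 3 = -270/3 = -90
U[3] = (-342 - 3·(-90)) / 3 = -72/3 = -24
U[2] = (-90 - 3·(-24)) / 3 = -18/3 = -6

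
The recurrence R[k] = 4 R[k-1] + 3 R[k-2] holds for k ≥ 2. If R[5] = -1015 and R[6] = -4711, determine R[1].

Rearranging, R[k-2] = (R[k] - 4 R[k-1]) / 3.
R[4] = (-4711 - 4*(-1015)) / 3 = -651/3 = -217
R[3] = (-1015 - 4*(-217)) / 3 = -147/3 = -49
R[2] = (-217 - 4*(-49)) / 3 = -21/3 = -7
R[1] = (-49 - 4*(-7)) / 3 = -21/3 = -7

-7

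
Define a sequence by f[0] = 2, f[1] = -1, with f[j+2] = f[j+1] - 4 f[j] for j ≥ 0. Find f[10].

1063

f[2] = (-1) - 4*2 = -9
f[3] = (-9) - 4*(-1) = -5
f[4] = (-5) - 4*(-9) = 31
f[5] = 31 - 4*(-5) = 51
f[6] = 51 - 4*31 = -73
f[7] = (-73) - 4*51 = -277
f[8] = (-277) - 4*(-73) = 15
f[9] = 15 - 4*(-277) = 1123
f[10] = 1123 - 4*15 = 1063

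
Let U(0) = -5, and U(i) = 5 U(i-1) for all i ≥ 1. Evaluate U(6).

U(1) = 5·(-5) = -25
U(2) = 5·(-25) = -125
U(3) = 5·(-125) = -625
U(4) = 5·(-625) = -3125
U(5) = 5·(-3125) = -15625
U(6) = 5·(-15625) = -78125

-78125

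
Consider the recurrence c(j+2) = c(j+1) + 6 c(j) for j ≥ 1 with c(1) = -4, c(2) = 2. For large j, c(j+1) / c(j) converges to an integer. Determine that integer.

3

The characteristic equation is r^2 - r - 6 = 0, which factors as (r - 3)(r + 2) = 0.
So the roots are 3 and -2. Since |3| > |-2| and the coefficient of 3^j is non-zero, the ratio tends to 3.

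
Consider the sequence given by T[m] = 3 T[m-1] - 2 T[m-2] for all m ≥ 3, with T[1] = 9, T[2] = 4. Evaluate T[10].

T[3] = 3*4 - 2*9 = -6
T[4] = 3*(-6) - 2*4 = -26
T[5] = 3*(-26) - 2*(-6) = -66
T[6] = 3*(-66) - 2*(-26) = -146
T[7] = 3*(-146) - 2*(-66) = -306
T[8] = 3*(-306) - 2*(-146) = -626
T[9] = 3*(-626) - 2*(-306) = -1266
T[10] = 3*(-1266) - 2*(-626) = -2546

-2546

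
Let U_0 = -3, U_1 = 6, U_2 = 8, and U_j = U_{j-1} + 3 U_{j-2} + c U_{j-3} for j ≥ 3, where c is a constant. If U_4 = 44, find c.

-2

U_3 = 26 - 3c
U_4 = 50 + 3c
So 50 + 3c = 44, giving c = -2.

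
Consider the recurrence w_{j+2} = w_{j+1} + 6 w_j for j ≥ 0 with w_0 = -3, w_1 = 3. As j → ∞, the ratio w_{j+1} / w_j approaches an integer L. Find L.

3

The characteristic equation is r^2 - r - 6 = 0, which factors as (r - 3)(r + 2) = 0.
So the roots are 3 and -2. Since |3| > |-2| and the coefficient of 3^j is non-zero, the ratio tends to 3.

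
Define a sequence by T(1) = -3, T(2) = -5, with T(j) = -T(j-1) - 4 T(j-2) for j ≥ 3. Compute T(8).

T(3) = -(-5) - 4·(-3) = 17
T(4) = -17 - 4·(-5) = 3
T(5) = -3 - 4·17 = -71
T(6) = -(-71) - 4·3 = 59
T(7) = -59 - 4·(-71) = 225
T(8) = -225 - 4·59 = -461

-461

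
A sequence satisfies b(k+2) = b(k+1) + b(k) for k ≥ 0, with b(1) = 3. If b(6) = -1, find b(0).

Let b(0) = y.
b(2) = 3 + y
b(3) = 6 + y
b(4) = 9 + 2y
b(5) = 15 + 3y
b(6) = 24 + 5y
So 24 + 5y = -1, giving y = -5.

-5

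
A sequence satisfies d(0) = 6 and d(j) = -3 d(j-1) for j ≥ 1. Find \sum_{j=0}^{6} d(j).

d(1) = -3·6 = -18
d(2) = -3·(-18) = 54
d(3) = -3·54 = -162
d(4) = -3·(-162) = 486
d(5) = -3·486 = -1458
d(6) = -3·(-1458) = 4374
Sum = 6 + (-18) + 54 + (-162) + 486 + (-1458) + 4374 = 3282

3282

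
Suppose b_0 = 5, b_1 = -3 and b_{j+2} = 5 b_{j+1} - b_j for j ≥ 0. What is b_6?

-10675

b_2 = 5·(-3) - 5 = -20
b_3 = 5·(-20) - (-3) = -97
b_4 = 5·(-97) - (-20) = -465
b_5 = 5·(-465) - (-97) = -2228
b_6 = 5·(-2228) - (-465) = -10675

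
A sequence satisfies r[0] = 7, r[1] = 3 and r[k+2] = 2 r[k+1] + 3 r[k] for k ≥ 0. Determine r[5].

603

r[2] = 2(3) + 3(7) = 27
r[3] = 2(27) + 3(3) = 63
r[4] = 2(63) + 3(27) = 207
r[5] = 2(207) + 3(63) = 603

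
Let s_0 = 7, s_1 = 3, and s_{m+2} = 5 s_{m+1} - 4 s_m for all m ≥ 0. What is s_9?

s_2 = 5(3) - 4(7) = -13
s_3 = 5(-13) - 4(3) = -77
s_4 = 5(-77) - 4(-13) = -333
s_5 = 5(-333) - 4(-77) = -1357
s_6 = 5(-1357) - 4(-333) = -5453
s_7 = 5(-5453) - 4(-1357) = -21837
s_8 = 5(-21837) - 4(-5453) = -87373
s_9 = 5(-87373) - 4(-21837) = -349517

-349517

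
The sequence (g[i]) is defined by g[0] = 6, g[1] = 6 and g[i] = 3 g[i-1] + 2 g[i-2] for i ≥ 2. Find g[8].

58830

g[2] = 3·6 + 2·6 = 30
g[3] = 3·30 + 2·6 = 102
g[4] = 3·102 + 2·30 = 366
g[5] = 3·366 + 2·102 = 1302
g[6] = 3·1302 + 2·366 = 4638
g[7] = 3·4638 + 2·1302 = 16518
g[8] = 3·16518 + 2·4638 = 58830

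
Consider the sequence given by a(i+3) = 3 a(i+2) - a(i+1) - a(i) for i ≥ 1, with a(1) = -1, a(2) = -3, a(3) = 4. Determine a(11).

10372

a(4) = 3*4 - (-3) - (-1) = 16
a(5) = 3*16 - 4 - (-3) = 47
a(6) = 3*47 - 16 - 4 = 121
a(7) = 3*121 - 47 - 16 = 300
a(8) = 3*300 - 121 - 47 = 732
a(9) = 3*732 - 300 - 121 = 1775
a(10) = 3*1775 - 732 - 300 = 4293
a(11) = 3*4293 - 1775 - 732 = 10372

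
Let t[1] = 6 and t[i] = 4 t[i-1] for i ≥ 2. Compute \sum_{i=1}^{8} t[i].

t[2] = 4*6 = 24
t[3] = 4*24 = 96
t[4] = 4*96 = 384
t[5] = 4*384 = 1536
t[6] = 4*1536 = 6144
t[7] = 4*6144 = 24576
t[8] = 4*24576 = 98304
Sum = 6 + 24 + 96 + 384 + 1536 + 6144 + 24576 + 98304 = 131070

131070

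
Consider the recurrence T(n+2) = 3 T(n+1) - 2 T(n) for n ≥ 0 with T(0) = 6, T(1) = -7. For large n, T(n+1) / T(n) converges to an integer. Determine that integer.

2

The characteristic equation is r^2 - 3r + 2 = 0, which factors as (r - 2)(r - 1) = 0.
So the roots are 2 and 1. Since |2| > |1| and the coefficient of 2^n is non-zero, the ratio tends to 2.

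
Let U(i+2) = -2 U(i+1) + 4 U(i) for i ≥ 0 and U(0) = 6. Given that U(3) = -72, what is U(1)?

Let U(1) = y.
U(2) = 24 - 2y
U(3) = -48 + 8y
So -48 + 8y = -72, giving y = -3.

-3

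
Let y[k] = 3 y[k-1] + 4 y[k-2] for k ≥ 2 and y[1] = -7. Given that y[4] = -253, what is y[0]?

Let y[0] = x.
y[2] = -21 + 4x
y[3] = -91 + 12x
y[4] = -357 + 52x
So -357 + 52x = -253, giving x = 2.

2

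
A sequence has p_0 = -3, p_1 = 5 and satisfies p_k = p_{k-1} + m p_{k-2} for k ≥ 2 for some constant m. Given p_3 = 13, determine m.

4

p_2 = 5 - 3m
p_3 = 5 + 2m
So 5 + 2m = 13, giving m = 4.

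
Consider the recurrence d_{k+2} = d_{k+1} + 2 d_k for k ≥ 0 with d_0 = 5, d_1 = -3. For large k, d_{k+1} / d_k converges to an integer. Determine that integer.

2

The characteristic equation is r^2 - r - 2 = 0, which factors as (r - 2)(r + 1) = 0.
So the roots are 2 and -1. Since |2| > |-1| and the coefficient of 2^k is non-zero, the ratio tends to 2.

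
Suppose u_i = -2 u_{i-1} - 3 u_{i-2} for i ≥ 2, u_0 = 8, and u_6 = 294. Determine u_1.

3

Let u_1 = x.
u_2 = -24 - 2x
u_3 = 48 + x
u_4 = -24 + 4x
u_5 = -96 - 11x
u_6 = 264 + 10x
So 264 + 10x = 294, giving x = 3.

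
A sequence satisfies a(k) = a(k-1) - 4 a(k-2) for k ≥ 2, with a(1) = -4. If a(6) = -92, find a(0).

Let a(0) = y.
a(2) = -4 - 4y
a(3) = 12 - 4y
a(4) = 28 + 12y
a(5) = -20 + 28y
a(6) = -132 - 20y
So -132 - 20y = -92, giving y = -2.

-2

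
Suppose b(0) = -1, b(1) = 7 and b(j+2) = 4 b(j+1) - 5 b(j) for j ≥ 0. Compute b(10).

b(2) = 4(7) - 5(-1) = 33
b(3) = 4(33) - 5(7) = 97
b(4) = 4(97) - 5(33) = 223
b(5) = 4(223) - 5(97) = 407
b(6) = 4(407) - 5(223) = 513
b(7) = 4(513) - 5(407) = 17
b(8) = 4(17) - 5(513) = -2497
b(9) = 4(-2497) - 5(17) = -10073
b(10) = 4(-10073) - 5(-2497) = -27807

-27807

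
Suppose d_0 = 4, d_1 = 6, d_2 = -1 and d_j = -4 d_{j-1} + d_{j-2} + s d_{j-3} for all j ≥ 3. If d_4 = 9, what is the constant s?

-5

d_3 = 10 + 4s
d_4 = -41 - 10s
So -41 - 10s = 9, giving s = -5.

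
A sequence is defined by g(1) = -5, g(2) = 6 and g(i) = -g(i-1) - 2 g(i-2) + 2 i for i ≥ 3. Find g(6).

g(3) = -6 - 2·(-5) + 6 = 10
g(4) = -10 - 2·6 + 8 = -14
g(5) = -(-14) - 2·10 + 10 = 4
g(6) = -4 - 2·(-14) + 12 = 36

36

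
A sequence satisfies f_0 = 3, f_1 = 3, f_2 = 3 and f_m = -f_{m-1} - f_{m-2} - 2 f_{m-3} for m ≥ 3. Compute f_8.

3

f_3 = -3 - 3 - 2(3) = -12
f_4 = -(-12) - 3 - 2(3) = 3
f_5 = -3 - (-12) - 2(3) = 3
f_6 = -3 - 3 - 2(-12) = 18
f_7 = -18 - 3 - 2(3) = -27
f_8 = -(-27) - 18 - 2(3) = 3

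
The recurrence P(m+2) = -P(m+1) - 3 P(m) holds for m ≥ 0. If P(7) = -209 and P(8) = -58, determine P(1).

-5

Rearranging, P(m-2) = (P(m) + P(m-1)) / -3.
P(6) = (-58 + (-209)) / -3 = -267/-3 = 89
P(5) = (-209 + 89) / -3 = -120/-3 = 40
P(4) = (89 + 40) / -3 = 129/-3 = -43
P(3) = (40 + (-43)) / -3 = -3/-3 = 1
P(2) = (-43 + 1) / -3 = -42/-3 = 14
P(1) = (1 + 14) / -3 = 15/-3 = -5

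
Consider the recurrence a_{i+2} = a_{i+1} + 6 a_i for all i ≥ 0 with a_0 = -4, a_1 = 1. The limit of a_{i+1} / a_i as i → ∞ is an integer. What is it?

3

The characteristic equation is r^2 - r - 6 = 0, which factors as (r - 3)(r + 2) = 0.
So the roots are 3 and -2. Since |3| > |-2| and the coefficient of 3^i is non-zero, the ratio tends to 3.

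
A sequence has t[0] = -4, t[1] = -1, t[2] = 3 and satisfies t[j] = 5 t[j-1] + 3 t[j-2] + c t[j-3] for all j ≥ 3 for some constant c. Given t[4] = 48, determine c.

1

t[3] = 12 - 4c
t[4] = 69 - 21c
So 69 - 21c = 48, giving c = 1.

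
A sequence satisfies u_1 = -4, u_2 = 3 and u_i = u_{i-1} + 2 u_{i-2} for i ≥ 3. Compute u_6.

-7

u_3 = 3 + 2(-4) = -5
u_4 = (-5) + 2(3) = 1
u_5 = 1 + 2(-5) = -9
u_6 = (-9) + 2(1) = -7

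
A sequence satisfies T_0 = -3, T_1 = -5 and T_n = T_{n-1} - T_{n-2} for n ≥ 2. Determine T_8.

T_2 = (-5) - (-3) = -2
T_3 = (-2) - (-5) = 3
T_4 = 3 - (-2) = 5
T_5 = 5 - 3 = 2
T_6 = 2 - 5 = -3
T_7 = (-3) - 2 = -5
T_8 = (-5) - (-3) = -2

-2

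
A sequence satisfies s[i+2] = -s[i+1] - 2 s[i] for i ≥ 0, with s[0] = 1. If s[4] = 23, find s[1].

7

Let s[1] = v.
s[2] = -2 - v
s[3] = 2 - v
s[4] = 2 + 3v
So 2 + 3v = 23, giving v = 7.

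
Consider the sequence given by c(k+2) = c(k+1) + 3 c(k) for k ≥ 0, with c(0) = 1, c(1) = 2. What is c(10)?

3842

c(2) = 2 + 3*1 = 5
c(3) = 5 + 3*2 = 11
c(4) = 11 + 3*5 = 26
c(5) = 26 + 3*11 = 59
c(6) = 59 + 3*26 = 137
c(7) = 137 + 3*59 = 314
c(8) = 314 + 3*137 = 725
c(9) = 725 + 3*314 = 1667
c(10) = 1667 + 3*725 = 3842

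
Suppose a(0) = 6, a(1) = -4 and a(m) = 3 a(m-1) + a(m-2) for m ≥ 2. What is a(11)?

a(2) = 3·(-4) + 6 = -6
a(3) = 3·(-6) + (-4) = -22
a(4) = 3·(-22) + (-6) = -72
a(5) = 3·(-72) + (-22) = -238
a(6) = 3·(-238) + (-72) = -786
a(7) = 3·(-786) + (-238) = -2596
a(8) = 3·(-2596) + (-786) = -8574
a(9) = 3·(-8574) + (-2596) = -28318
a(10) = 3·(-28318) + (-8574) = -93528
a(11) = 3·(-93528) + (-28318) = -308902

-308902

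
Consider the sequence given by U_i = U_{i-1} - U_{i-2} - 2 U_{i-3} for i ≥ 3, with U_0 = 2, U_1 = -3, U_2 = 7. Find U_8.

U_3 = 7 - (-3) - 2·2 = 6
U_4 = 6 - 7 - 2·(-3) = 5
U_5 = 5 - 6 - 2·7 = -15
U_6 = (-15) - 5 - 2·6 = -32
U_7 = (-32) - (-15) - 2·5 = -27
U_8 = (-27) - (-32) - 2·(-15) = 35

35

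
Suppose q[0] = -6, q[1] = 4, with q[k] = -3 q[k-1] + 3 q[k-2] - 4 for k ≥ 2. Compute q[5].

1634

q[2] = -3(4) + 3(-6) - 4 = -34
q[3] = -3(-34) + 3(4) - 4 = 110
q[4] = -3(110) + 3(-34) - 4 = -436
q[5] = -3(-436) + 3(110) - 4 = 1634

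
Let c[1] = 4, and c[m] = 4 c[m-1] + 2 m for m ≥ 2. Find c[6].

c[2] = 4·4 + 4 = 20
c[3] = 4·20 + 6 = 86
c[4] = 4·86 + 8 = 352
c[5] = 4·352 + 10 = 1418
c[6] = 4·1418 + 12 = 5684

5684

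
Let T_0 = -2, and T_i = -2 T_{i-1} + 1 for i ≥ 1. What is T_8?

T_1 = -2·(-2) + 1 = 5
T_2 = -2·5 + 1 = -9
T_3 = -2·(-9) + 1 = 19
T_4 = -2·19 + 1 = -37
T_5 = -2·(-37) + 1 = 75
T_6 = -2·75 + 1 = -149
T_7 = -2·(-149) + 1 = 299
T_8 = -2·299 + 1 = -597

-597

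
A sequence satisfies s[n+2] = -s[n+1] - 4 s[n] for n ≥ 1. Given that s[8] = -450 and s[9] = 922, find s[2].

6

Rearranging, s[n-2] = (s[n] + s[n-1]) / -4.
s[7] = (922 + (-450)) / -4 = 472/-4 = -118
s[6] = (-450 + (-118)) / -4 = -568/-4 = 142
s[5] = (-118 + 142) / -4 = 24/-4 = -6
s[4] = (142 + (-6)) / -4 = 136/-4 = -34
s[3] = (-6 + (-34)) / -4 = -40/-4 = 10
s[2] = (-34 + 10) / -4 = -24/-4 = 6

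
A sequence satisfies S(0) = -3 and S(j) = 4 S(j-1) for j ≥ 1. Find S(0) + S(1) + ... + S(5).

-4095

S(1) = 4*(-3) = -12
S(2) = 4*(-12) = -48
S(3) = 4*(-48) = -192
S(4) = 4*(-192) = -768
S(5) = 4*(-768) = -3072
Sum = (-3) + (-12) + (-48) + (-192) + (-768) + (-3072) = -4095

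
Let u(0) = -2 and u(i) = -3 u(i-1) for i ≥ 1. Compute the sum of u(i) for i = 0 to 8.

-9842

u(1) = -3·(-2) = 6
u(2) = -3·6 = -18
u(3) = -3·(-18) = 54
u(4) = -3·54 = -162
u(5) = -3·(-162) = 486
u(6) = -3·486 = -1458
u(7) = -3·(-1458) = 4374
u(8) = -3·4374 = -13122
Sum = (-2) + 6 + (-18) + 54 + (-162) + 486 + (-1458) + 4374 + (-13122) = -9842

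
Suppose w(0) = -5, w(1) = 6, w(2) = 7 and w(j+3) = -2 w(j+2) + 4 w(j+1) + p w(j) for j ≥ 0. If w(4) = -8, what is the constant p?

-1

w(3) = 10 - 5p
w(4) = 8 + 16p
So 8 + 16p = -8, giving p = -1.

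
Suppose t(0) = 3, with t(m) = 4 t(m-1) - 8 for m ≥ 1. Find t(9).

t(1) = 4·3 - 8 = 4
t(2) = 4·4 - 8 = 8
t(3) = 4·8 - 8 = 24
t(4) = 4·24 - 8 = 88
t(5) = 4·88 - 8 = 344
t(6) = 4·344 - 8 = 1368
t(7) = 4·1368 - 8 = 5464
t(8) = 4·5464 - 8 = 21848
t(9) = 4·21848 - 8 = 87384

87384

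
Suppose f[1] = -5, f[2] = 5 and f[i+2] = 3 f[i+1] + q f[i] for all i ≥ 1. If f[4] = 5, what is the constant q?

f[3] = 15 - 5q
f[4] = 45 - 10q
So 45 - 10q = 5, giving q = 4.

4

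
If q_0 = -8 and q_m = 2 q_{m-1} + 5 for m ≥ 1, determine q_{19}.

-1572869

The fixed point is 5/(1 - 2) = -5, so q_m + 5 = 2(q_{m-1} + 5).
Hence q_m = -3·2^m - 5.
q_{19} = -3·2^{19} - 5 = -3·524288 - 5 = -1572869.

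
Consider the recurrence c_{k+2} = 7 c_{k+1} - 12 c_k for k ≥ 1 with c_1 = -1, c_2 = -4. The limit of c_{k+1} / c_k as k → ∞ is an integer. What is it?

4

The characteristic equation is r^2 - 7r + 12 = 0, which factors as (r - 4)(r - 3) = 0.
So the roots are 4 and 3. Since |4| > |3| and the coefficient of 4^k is non-zero, the ratio tends to 4.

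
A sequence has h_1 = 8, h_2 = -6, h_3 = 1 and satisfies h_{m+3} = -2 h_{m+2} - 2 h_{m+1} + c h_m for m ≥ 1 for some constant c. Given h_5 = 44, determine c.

-3

h_4 = 10 + 8c
h_5 = -22 - 22c
So -22 - 22c = 44, giving c = -3.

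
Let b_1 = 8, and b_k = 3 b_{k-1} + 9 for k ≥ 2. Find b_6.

b_2 = 3·8 + 9 = 33
b_3 = 3·33 + 9 = 108
b_4 = 3·108 + 9 = 333
b_5 = 3·333 + 9 = 1008
b_6 = 3·1008 + 9 = 3033

3033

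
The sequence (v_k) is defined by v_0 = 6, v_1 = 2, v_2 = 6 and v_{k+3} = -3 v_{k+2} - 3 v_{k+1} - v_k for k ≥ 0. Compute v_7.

v_3 = -3*6 - 3*2 - 6 = -30
v_4 = -3*(-30) - 3*6 - 2 = 70
v_5 = -3*70 - 3*(-30) - 6 = -126
v_6 = -3*(-126) - 3*70 - (-30) = 198
v_7 = -3*198 - 3*(-126) - 70 = -286

-286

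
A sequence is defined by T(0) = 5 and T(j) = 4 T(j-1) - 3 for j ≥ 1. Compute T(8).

T(1) = 4·5 - 3 = 17
T(2) = 4·17 - 3 = 65
T(3) = 4·65 - 3 = 257
T(4) = 4·257 - 3 = 1025
T(5) = 4·1025 - 3 = 4097
T(6) = 4·4097 - 3 = 16385
T(7) = 4·16385 - 3 = 65537
T(8) = 4·65537 - 3 = 262145

262145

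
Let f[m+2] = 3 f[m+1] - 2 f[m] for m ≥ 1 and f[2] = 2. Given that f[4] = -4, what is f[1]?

3

Let f[1] = w.
f[3] = 6 - 2w
f[4] = 14 - 6w
So 14 - 6w = -4, giving w = 3.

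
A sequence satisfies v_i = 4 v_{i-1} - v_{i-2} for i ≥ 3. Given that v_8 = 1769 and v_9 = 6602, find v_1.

-6

Rearranging, v_{i-2} = -(v_i - 4 v_{i-1}).
v_7 = -(6602 - 4(1769)) = 474
v_6 = -(1769 - 4(474)) = 127
v_5 = -(474 - 4(127)) = 34
v_4 = -(127 - 4(34)) = 9
v_3 = -(34 - 4(9)) = 2
v_2 = -(9 - 4(2)) = -1
v_1 = -(2 - 4(-1)) = -6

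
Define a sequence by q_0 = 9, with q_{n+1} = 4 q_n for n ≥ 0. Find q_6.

q_1 = 4*9 = 36
q_2 = 4*36 = 144
q_3 = 4*144 = 576
q_4 = 4*576 = 2304
q_5 = 4*2304 = 9216
q_6 = 4*9216 = 36864

36864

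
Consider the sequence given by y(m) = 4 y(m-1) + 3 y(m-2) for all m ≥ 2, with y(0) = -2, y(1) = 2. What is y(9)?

y(2) = 4*2 + 3*(-2) = 2
y(3) = 4*2 + 3*2 = 14
y(4) = 4*14 + 3*2 = 62
y(5) = 4*62 + 3*14 = 290
y(6) = 4*290 + 3*62 = 1346
y(7) = 4*1346 + 3*290 = 6254
y(8) = 4*6254 + 3*1346 = 29054
y(9) = 4*29054 + 3*6254 = 134978

134978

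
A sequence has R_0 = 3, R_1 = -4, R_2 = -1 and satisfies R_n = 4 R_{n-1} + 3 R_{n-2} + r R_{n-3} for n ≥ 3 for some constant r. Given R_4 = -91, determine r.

-3

R_3 = -16 + 3r
R_4 = -67 + 8r
So -67 + 8r = -91, giving r = -3.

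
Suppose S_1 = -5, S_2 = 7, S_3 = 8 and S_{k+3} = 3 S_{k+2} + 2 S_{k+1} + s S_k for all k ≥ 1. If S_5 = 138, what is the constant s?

S_4 = 38 - 5s
S_5 = 130 - 8s
So 130 - 8s = 138, giving s = -1.

-1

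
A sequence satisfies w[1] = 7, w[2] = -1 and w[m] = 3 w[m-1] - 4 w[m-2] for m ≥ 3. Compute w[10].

2519

w[3] = 3*(-1) - 4*7 = -31
w[4] = 3*(-31) - 4*(-1) = -89
w[5] = 3*(-89) - 4*(-31) = -143
w[6] = 3*(-143) - 4*(-89) = -73
w[7] = 3*(-73) - 4*(-143) = 353
w[8] = 3*353 - 4*(-73) = 1351
w[9] = 3*1351 - 4*353 = 2641
w[10] = 3*2641 - 4*1351 = 2519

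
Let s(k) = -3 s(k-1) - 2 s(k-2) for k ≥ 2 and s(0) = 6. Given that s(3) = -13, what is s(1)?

Let s(1) = v.
s(2) = -12 - 3v
s(3) = 36 + 7v
So 36 + 7v = -13, giving v = -7.

-7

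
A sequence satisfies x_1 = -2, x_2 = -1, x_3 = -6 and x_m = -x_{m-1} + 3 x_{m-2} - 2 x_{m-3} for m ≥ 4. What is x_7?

-139

x_4 = -(-6) + 3(-1) - 2(-2) = 7
x_5 = -7 + 3(-6) - 2(-1) = -23
x_6 = -(-23) + 3(7) - 2(-6) = 56
x_7 = -56 + 3(-23) - 2(7) = -139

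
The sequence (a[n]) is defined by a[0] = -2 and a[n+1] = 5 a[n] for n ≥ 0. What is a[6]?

-31250

a[1] = 5*(-2) = -10
a[2] = 5*(-10) = -50
a[3] = 5*(-50) = -250
a[4] = 5*(-250) = -1250
a[5] = 5*(-1250) = -6250
a[6] = 5*(-6250) = -31250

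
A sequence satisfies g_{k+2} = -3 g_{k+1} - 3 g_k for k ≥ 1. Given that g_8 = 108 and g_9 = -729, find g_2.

-4

Rearranging, g_{k-2} = (g_k + 3 g_{k-1}) / -3.
g_7 = (-729 + 3(108)) / -3 = -405/-3 = 135
g_6 = (108 + 3(135)) / -3 = 513/-3 = -171
g_5 = (135 + 3(-171)) / -3 = -378/-3 = 126
g_4 = (-171 + 3(126)) / -3 = 207/-3 = -69
g_3 = (126 + 3(-69)) / -3 = -81/-3 = 27
g_2 = (-69 + 3(27)) / -3 = 12/-3 = -4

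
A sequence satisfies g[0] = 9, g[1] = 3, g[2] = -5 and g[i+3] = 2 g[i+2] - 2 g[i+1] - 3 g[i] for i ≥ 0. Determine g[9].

g[3] = 2*(-5) - 2*3 - 3*9 = -43
g[4] = 2*(-43) - 2*(-5) - 3*3 = -85
g[5] = 2*(-85) - 2*(-43) - 3*(-5) = -69
g[6] = 2*(-69) - 2*(-85) - 3*(-43) = 161
g[7] = 2*161 - 2*(-69) - 3*(-85) = 715
g[8] = 2*715 - 2*161 - 3*(-69) = 1315
g[9] = 2*1315 - 2*715 - 3*161 = 717

717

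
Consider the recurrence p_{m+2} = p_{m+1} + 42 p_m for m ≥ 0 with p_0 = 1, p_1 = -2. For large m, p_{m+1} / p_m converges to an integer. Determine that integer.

The characteristic equation is r^2 - r - 42 = 0, which factors as (r - 7)(r + 6) = 0.
So the roots are 7 and -6. Since |7| > |-6| and the coefficient of 7^m is non-zero, the ratio tends to 7.

7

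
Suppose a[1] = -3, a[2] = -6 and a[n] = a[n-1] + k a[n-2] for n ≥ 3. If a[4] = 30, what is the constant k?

a[3] = -6 - 3k
a[4] = -6 - 9k
So -6 - 9k = 30, giving k = -4.

-4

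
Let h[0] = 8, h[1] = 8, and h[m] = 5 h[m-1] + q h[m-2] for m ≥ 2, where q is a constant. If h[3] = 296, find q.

h[2] = 40 + 8q
h[3] = 200 + 48q
So 200 + 48q = 296, giving q = 2.

2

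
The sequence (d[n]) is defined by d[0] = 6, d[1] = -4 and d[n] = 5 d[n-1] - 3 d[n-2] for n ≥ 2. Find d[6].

-14402

d[2] = 5·(-4) - 3·6 = -38
d[3] = 5·(-38) - 3·(-4) = -178
d[4] = 5·(-178) - 3·(-38) = -776
d[5] = 5·(-776) - 3·(-178) = -3346
d[6] = 5·(-3346) - 3·(-776) = -14402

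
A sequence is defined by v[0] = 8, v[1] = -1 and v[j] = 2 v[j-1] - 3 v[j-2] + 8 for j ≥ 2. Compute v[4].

v[2] = 2*(-1) - 3*8 + 8 = -18
v[3] = 2*(-18) - 3*(-1) + 8 = -25
v[4] = 2*(-25) - 3*(-18) + 8 = 12

12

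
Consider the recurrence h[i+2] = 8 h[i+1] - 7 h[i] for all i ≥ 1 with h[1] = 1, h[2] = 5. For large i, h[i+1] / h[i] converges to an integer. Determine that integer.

The characteristic equation is r^2 - 8r + 7 = 0, which factors as (r - 7)(r - 1) = 0.
So the roots are 7 and 1. Since |7| > |1| and the coefficient of 7^i is non-zero, the ratio tends to 7.

7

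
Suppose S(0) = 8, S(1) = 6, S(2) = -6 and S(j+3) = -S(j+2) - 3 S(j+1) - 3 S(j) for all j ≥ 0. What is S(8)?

288

S(3) = -(-6) - 3*6 - 3*8 = -36
S(4) = -(-36) - 3*(-6) - 3*6 = 36
S(5) = -36 - 3*(-36) - 3*(-6) = 90
S(6) = -90 - 3*36 - 3*(-36) = -90
S(7) = -(-90) - 3*90 - 3*36 = -288
S(8) = -(-288) - 3*(-90) - 3*90 = 288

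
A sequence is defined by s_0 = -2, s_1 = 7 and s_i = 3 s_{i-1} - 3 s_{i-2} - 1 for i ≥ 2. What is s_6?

26

s_2 = 3·7 - 3·(-2) - 1 = 26
s_3 = 3·26 - 3·7 - 1 = 56
s_4 = 3·56 - 3·26 - 1 = 89
s_5 = 3·89 - 3·56 - 1 = 98
s_6 = 3·98 - 3·89 - 1 = 26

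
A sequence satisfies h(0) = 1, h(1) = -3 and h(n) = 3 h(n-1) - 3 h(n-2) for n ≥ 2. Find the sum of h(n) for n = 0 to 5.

h(2) = 3·(-3) - 3·1 = -12
h(3) = 3·(-12) - 3·(-3) = -27
h(4) = 3·(-27) - 3·(-12) = -45
h(5) = 3·(-45) - 3·(-27) = -54
Sum = 1 + (-3) + (-12) + (-27) + (-45) + (-54) = -140

-140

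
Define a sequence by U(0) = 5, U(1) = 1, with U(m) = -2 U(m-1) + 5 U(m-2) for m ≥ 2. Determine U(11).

U(2) = -2*1 + 5*5 = 23
U(3) = -2*23 + 5*1 = -41
U(4) = -2*(-41) + 5*23 = 197
U(5) = -2*197 + 5*(-41) = -599
U(6) = -2*(-599) + 5*197 = 2183
U(7) = -2*2183 + 5*(-599) = -7361
U(8) = -2*(-7361) + 5*2183 = 25637
U(9) = -2*25637 + 5*(-7361) = -88079
U(10) = -2*(-88079) + 5*25637 = 304343
U(11) = -2*304343 + 5*(-88079) = -1049081

-1049081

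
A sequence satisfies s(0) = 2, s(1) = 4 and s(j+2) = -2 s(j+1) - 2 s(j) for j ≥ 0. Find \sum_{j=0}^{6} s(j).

34

s(2) = -2(4) - 2(2) = -12
s(3) = -2(-12) - 2(4) = 16
s(4) = -2(16) - 2(-12) = -8
s(5) = -2(-8) - 2(16) = -16
s(6) = -2(-16) - 2(-8) = 48
Sum = 2 + 4 + (-12) + 16 + (-8) + (-16) + 48 = 34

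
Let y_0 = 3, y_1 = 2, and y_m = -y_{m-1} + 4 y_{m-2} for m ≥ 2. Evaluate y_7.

-418

y_2 = -2 + 4·3 = 10
y_3 = -10 + 4·2 = -2
y_4 = -(-2) + 4·10 = 42
y_5 = -42 + 4·(-2) = -50
y_6 = -(-50) + 4·42 = 218
y_7 = -218 + 4·(-50) = -418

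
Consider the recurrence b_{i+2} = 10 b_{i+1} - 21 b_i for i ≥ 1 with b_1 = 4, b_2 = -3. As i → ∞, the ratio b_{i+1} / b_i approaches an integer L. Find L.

7

The characteristic equation is r^2 - 10r + 21 = 0, which factors as (r - 7)(r - 3) = 0.
So the roots are 7 and 3. Since |7| > |3| and the coefficient of 7^i is non-zero, the ratio tends to 7.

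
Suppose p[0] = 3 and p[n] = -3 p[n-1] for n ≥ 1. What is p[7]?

-6561

p[1] = -3(3) = -9
p[2] = -3(-9) = 27
p[3] = -3(27) = -81
p[4] = -3(-81) = 243
p[5] = -3(243) = -729
p[6] = -3(-729) = 2187
p[7] = -3(2187) = -6561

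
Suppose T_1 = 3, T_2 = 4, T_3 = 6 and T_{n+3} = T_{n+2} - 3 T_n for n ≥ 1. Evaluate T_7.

-24

T_4 = 6 - 3·3 = -3
T_5 = (-3) - 3·4 = -15
T_6 = (-15) - 3·6 = -33
T_7 = (-33) - 3·(-3) = -24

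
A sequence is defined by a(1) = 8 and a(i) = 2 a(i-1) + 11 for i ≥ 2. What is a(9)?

4853

a(2) = 2*8 + 11 = 27
a(3) = 2*27 + 11 = 65
a(4) = 2*65 + 11 = 141
a(5) = 2*141 + 11 = 293
a(6) = 2*293 + 11 = 597
a(7) = 2*597 + 11 = 1205
a(8) = 2*1205 + 11 = 2421
a(9) = 2*2421 + 11 = 4853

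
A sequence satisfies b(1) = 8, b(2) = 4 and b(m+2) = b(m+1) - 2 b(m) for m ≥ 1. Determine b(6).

b(3) = 4 - 2·8 = -12
b(4) = (-12) - 2·4 = -20
b(5) = (-20) - 2·(-12) = 4
b(6) = 4 - 2·(-20) = 44

44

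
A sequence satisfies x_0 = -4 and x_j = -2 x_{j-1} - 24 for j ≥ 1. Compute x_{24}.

The fixed point is -24/(1 + 2) = -8, so x_j + 8 = -2(x_{j-1} + 8).
Hence x_j = 4·(-2)^j - 8.
x_{24} = 4·(-2)^{24} - 8 = 4·16777216 - 8 = 67108856.

67108856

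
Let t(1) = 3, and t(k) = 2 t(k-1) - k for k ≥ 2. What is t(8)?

t(2) = 2(3) - 2 = 4
t(3) = 2(4) - 3 = 5
t(4) = 2(5) - 4 = 6
t(5) = 2(6) - 5 = 7
t(6) = 2(7) - 6 = 8
t(7) = 2(8) - 7 = 9
t(8) = 2(9) - 8 = 10

10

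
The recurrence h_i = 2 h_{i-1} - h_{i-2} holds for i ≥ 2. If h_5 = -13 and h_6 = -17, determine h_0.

7

Rearranging, h_{i-2} = -(h_i - 2 h_{i-1}).
h_4 = -(-17 - 2*(-13)) = -9
h_3 = -(-13 - 2*(-9)) = -5
h_2 = -(-9 - 2*(-5)) = -1
h_1 = -(-5 - 2*(-1)) = 3
h_0 = -(-1 - 2*3) = 7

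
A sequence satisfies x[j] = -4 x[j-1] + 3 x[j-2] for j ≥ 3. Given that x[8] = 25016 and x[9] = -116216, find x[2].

Rearranging, x[j-2] = (x[j] + 4 x[j-1]) / 3.
x[7] = (-116216 + 4·25016) / 3 = -16152/3 = -5384
x[6] = (25016 + 4·(-5384)) / 3 = 3480/3 = 1160
x[5] = (-5384 + 4·1160) / 3 = -744/3 = -248
x[4] = (1160 + 4·(-248)) / 3 = 168/3 = 56
x[3] = (-248 + 4·56) / 3 = -24/3 = -8
x[2] = (56 + 4·(-8)) / 3 = 24/3 = 8

8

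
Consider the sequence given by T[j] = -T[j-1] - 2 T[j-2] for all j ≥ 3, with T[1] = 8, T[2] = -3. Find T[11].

239

T[3] = -(-3) - 2*8 = -13
T[4] = -(-13) - 2*(-3) = 19
T[5] = -19 - 2*(-13) = 7
T[6] = -7 - 2*19 = -45
T[7] = -(-45) - 2*7 = 31
T[8] = -31 - 2*(-45) = 59
T[9] = -59 - 2*31 = -121
T[10] = -(-121) - 2*59 = 3
T[11] = -3 - 2*(-121) = 239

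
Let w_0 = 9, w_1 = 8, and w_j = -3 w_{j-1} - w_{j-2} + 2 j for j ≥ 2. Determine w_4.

-218

w_2 = -3(8) - 9 + 4 = -29
w_3 = -3(-29) - 8 + 6 = 85
w_4 = -3(85) - (-29) + 8 = -218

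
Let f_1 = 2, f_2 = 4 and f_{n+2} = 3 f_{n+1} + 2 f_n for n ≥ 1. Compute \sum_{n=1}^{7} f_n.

f_3 = 3(4) + 2(2) = 16
f_4 = 3(16) + 2(4) = 56
f_5 = 3(56) + 2(16) = 200
f_6 = 3(200) + 2(56) = 712
f_7 = 3(712) + 2(200) = 2536
Sum = 2 + 4 + 16 + 56 + 200 + 712 + 2536 = 3526

3526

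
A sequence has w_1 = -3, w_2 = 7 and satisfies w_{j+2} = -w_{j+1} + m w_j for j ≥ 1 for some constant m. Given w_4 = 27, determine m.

2

w_3 = -7 - 3m
w_4 = 7 + 10m
So 7 + 10m = 27, giving m = 2.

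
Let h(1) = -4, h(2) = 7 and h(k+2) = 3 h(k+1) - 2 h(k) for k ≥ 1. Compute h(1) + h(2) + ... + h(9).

5486

h(3) = 3·7 - 2·(-4) = 29
h(4) = 3·29 - 2·7 = 73
h(5) = 3·73 - 2·29 = 161
h(6) = 3·161 - 2·73 = 337
h(7) = 3·337 - 2·161 = 689
h(8) = 3·689 - 2·337 = 1393
h(9) = 3·1393 - 2·689 = 2801
Sum = (-4) + 7 + 29 + 73 + 161 + 337 + 689 + 1393 + 2801 = 5486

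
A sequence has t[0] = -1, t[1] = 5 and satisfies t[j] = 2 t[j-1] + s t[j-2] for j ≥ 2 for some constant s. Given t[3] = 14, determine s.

-2

t[2] = 10 - s
t[3] = 20 + 3s
So 20 + 3s = 14, giving s = -2.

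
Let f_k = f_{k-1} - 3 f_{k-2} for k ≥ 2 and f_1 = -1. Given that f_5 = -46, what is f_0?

Let f_0 = v.
f_2 = -1 - 3v
f_3 = 2 - 3v
f_4 = 5 + 6v
f_5 = -1 + 15v
So -1 + 15v = -46, giving v = -3.

-3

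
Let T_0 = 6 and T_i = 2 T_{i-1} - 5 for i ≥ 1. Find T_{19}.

524293

The fixed point is -5/(1 - 2) = 5, so T_i - 5 = 2(T_{i-1} - 5).
Hence T_i = 1·2^i + 5.
T_{19} = 1·2^{19} + 5 = 1·524288 + 5 = 524293.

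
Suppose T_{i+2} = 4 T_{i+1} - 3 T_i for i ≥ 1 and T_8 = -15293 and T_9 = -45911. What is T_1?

9

Rearranging, T_{i-2} = (T_i - 4 T_{i-1}) / -3.
T_7 = (-45911 - 4(-15293)) / -3 = 15261/-3 = -5087
T_6 = (-15293 - 4(-5087)) / -3 = 5055/-3 = -1685
T_5 = (-5087 - 4(-1685)) / -3 = 1653/-3 = -551
T_4 = (-1685 - 4(-551)) / -3 = 519/-3 = -173
T_3 = (-551 - 4(-173)) / -3 = 141/-3 = -47
T_2 = (-173 - 4(-47)) / -3 = 15/-3 = -5
T_1 = (-47 - 4(-5)) / -3 = -27/-3 = 9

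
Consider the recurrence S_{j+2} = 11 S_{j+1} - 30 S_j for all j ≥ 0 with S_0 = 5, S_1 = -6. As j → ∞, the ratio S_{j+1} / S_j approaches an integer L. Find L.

6

The characteristic equation is r^2 - 11r + 30 = 0, which factors as (r - 6)(r - 5) = 0.
So the roots are 6 and 5. Since |6| > |5| and the coefficient of 6^j is non-zero, the ratio tends to 6.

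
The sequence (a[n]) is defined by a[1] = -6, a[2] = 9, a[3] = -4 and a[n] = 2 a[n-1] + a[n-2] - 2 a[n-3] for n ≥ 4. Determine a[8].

a[4] = 2*(-4) + 9 - 2*(-6) = 13
a[5] = 2*13 + (-4) - 2*9 = 4
a[6] = 2*4 + 13 - 2*(-4) = 29
a[7] = 2*29 + 4 - 2*13 = 36
a[8] = 2*36 + 29 - 2*4 = 93

93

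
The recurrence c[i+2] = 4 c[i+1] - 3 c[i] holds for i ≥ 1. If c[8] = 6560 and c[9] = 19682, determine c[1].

2

Rearranging, c[i-2] = (c[i] - 4 c[i-1]) / -3.
c[7] = (19682 - 4(6560)) / -3 = -6558/-3 = 2186
c[6] = (6560 - 4(2186)) / -3 = -2184/-3 = 728
c[5] = (2186 - 4(728)) / -3 = -726/-3 = 242
c[4] = (728 - 4(242)) / -3 = -240/-3 = 80
c[3] = (242 - 4(80)) / -3 = -78/-3 = 26
c[2] = (80 - 4(26)) / -3 = -24/-3 = 8
c[1] = (26 - 4(8)) / -3 = -6/-3 = 2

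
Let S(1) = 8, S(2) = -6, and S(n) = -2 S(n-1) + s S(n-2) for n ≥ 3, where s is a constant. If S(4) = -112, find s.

4

S(3) = 12 + 8s
S(4) = -24 - 22s
So -24 - 22s = -112, giving s = 4.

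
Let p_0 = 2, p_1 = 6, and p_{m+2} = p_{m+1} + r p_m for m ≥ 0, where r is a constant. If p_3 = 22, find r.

p_2 = 6 + 2r
p_3 = 6 + 8r
So 6 + 8r = 22, giving r = 2.

2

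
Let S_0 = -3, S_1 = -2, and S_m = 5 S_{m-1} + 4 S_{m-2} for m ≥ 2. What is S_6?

-22022

S_2 = 5·(-2) + 4·(-3) = -22
S_3 = 5·(-22) + 4·(-2) = -118
S_4 = 5·(-118) + 4·(-22) = -678
S_5 = 5·(-678) + 4·(-118) = -3862
S_6 = 5·(-3862) + 4·(-678) = -22022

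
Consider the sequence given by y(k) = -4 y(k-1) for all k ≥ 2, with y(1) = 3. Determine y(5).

y(2) = -4*3 = -12
y(3) = -4*(-12) = 48
y(4) = -4*48 = -192
y(5) = -4*(-192) = 768

768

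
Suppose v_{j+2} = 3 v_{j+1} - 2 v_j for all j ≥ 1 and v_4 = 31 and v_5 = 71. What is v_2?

1

Rearranging, v_{j-2} = (v_j - 3 v_{j-1}) / -2.
v_3 = (71 - 3·31) / -2 = -22/-2 = 11
v_2 = (31 - 3·11) / -2 = -2/-2 = 1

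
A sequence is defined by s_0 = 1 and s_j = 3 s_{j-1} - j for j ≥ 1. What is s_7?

551

s_1 = 3(1) - 1 = 2
s_2 = 3(2) - 2 = 4
s_3 = 3(4) - 3 = 9
s_4 = 3(9) - 4 = 23
s_5 = 3(23) - 5 = 64
s_6 = 3(64) - 6 = 186
s_7 = 3(186) - 7 = 551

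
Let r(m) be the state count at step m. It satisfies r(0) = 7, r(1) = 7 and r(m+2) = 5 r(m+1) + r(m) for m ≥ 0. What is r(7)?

157787

r(2) = 5·7 + 7 = 42
r(3) = 5·42 + 7 = 217
r(4) = 5·217 + 42 = 1127
r(5) = 5·1127 + 217 = 5852
r(6) = 5·5852 + 1127 = 30387
r(7) = 5·30387 + 5852 = 157787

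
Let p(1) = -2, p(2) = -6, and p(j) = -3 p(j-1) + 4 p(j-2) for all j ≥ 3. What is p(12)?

p(3) = -3·(-6) + 4·(-2) = 10
p(4) = -3·10 + 4·(-6) = -54
p(5) = -3·(-54) + 4·10 = 202
p(6) = -3·202 + 4·(-54) = -822
p(7) = -3·(-822) + 4·202 = 3274
p(8) = -3·3274 + 4·(-822) = -13110
p(9) = -3·(-13110) + 4·3274 = 52426
p(10) = -3·52426 + 4·(-13110) = -209718
p(11) = -3·(-209718) + 4·52426 = 838858
p(12) = -3·838858 + 4·(-209718) = -3355446

-3355446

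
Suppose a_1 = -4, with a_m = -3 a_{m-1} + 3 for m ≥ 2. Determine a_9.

a_2 = -3(-4) + 3 = 15
a_3 = -3(15) + 3 = -42
a_4 = -3(-42) + 3 = 129
a_5 = -3(129) + 3 = -384
a_6 = -3(-384) + 3 = 1155
a_7 = -3(1155) + 3 = -3462
a_8 = -3(-3462) + 3 = 10389
a_9 = -3(10389) + 3 = -31164

-31164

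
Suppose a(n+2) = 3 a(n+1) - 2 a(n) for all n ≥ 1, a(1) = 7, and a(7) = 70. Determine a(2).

8

Let a(2) = v.
a(3) = -14 + 3v
a(4) = -42 + 7v
a(5) = -98 + 15v
a(6) = -210 + 31v
a(7) = -434 + 63v
So -434 + 63v = 70, giving v = 8.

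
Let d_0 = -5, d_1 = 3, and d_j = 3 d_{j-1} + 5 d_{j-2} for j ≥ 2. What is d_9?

d_2 = 3(3) + 5(-5) = -16
d_3 = 3(-16) + 5(3) = -33
d_4 = 3(-33) + 5(-16) = -179
d_5 = 3(-179) + 5(-33) = -702
d_6 = 3(-702) + 5(-179) = -3001
d_7 = 3(-3001) + 5(-702) = -12513
d_8 = 3(-12513) + 5(-3001) = -52544
d_9 = 3(-52544) + 5(-12513) = -220197

-220197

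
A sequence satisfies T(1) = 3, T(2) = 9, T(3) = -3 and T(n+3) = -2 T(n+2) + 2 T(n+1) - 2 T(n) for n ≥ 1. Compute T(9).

T(4) = -2·(-3) + 2·9 - 2·3 = 18
T(5) = -2·18 + 2·(-3) - 2·9 = -60
T(6) = -2·(-60) + 2·18 - 2·(-3) = 162
T(7) = -2·162 + 2·(-60) - 2·18 = -480
T(8) = -2·(-480) + 2·162 - 2·(-60) = 1404
T(9) = -2·1404 + 2·(-480) - 2·162 = -4092

-4092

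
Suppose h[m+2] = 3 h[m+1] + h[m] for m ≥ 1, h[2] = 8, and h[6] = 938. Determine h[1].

2

Let h[1] = x.
h[3] = 24 + x
h[4] = 80 + 3x
h[5] = 264 + 10x
h[6] = 872 + 33x
So 872 + 33x = 938, giving x = 2.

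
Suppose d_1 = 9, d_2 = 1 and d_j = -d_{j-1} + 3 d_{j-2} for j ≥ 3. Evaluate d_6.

-170

d_3 = -1 + 3*9 = 26
d_4 = -26 + 3*1 = -23
d_5 = -(-23) + 3*26 = 101
d_6 = -101 + 3*(-23) = -170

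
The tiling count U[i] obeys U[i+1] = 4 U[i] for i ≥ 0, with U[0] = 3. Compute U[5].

3072

U[1] = 4(3) = 12
U[2] = 4(12) = 48
U[3] = 4(48) = 192
U[4] = 4(192) = 768
U[5] = 4(768) = 3072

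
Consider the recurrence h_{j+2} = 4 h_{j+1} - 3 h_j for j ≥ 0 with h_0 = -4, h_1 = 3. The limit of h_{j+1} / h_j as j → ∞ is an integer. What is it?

The characteristic equation is r^2 - 4r + 3 = 0, which factors as (r - 3)(r - 1) = 0.
So the roots are 3 and 1. Since |3| > |1| and the coefficient of 3^j is non-zero, the ratio tends to 3.

3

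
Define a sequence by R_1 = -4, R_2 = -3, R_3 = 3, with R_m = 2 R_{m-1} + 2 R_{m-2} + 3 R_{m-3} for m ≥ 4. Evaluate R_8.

R_4 = 2*3 + 2*(-3) + 3*(-4) = -12
R_5 = 2*(-12) + 2*3 + 3*(-3) = -27
R_6 = 2*(-27) + 2*(-12) + 3*3 = -69
R_7 = 2*(-69) + 2*(-27) + 3*(-12) = -228
R_8 = 2*(-228) + 2*(-69) + 3*(-27) = -675

-675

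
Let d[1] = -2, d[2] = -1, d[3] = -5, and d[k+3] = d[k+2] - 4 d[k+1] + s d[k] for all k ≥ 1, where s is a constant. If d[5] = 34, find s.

-5

d[4] = -1 - 2s
d[5] = 19 - 3s
So 19 - 3s = 34, giving s = -5.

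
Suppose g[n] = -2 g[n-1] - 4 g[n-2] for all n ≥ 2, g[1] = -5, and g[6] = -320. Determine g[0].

Let g[0] = y.
g[2] = 10 - 4y
g[3] = 8y
g[4] = -40
g[5] = 80 - 32y
g[6] = 64y
So 64y = -320, giving y = -5.

-5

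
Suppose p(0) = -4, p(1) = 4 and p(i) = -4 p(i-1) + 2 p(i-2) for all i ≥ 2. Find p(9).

p(2) = -4*4 + 2*(-4) = -24
p(3) = -4*(-24) + 2*4 = 104
p(4) = -4*104 + 2*(-24) = -464
p(5) = -4*(-464) + 2*104 = 2064
p(6) = -4*2064 + 2*(-464) = -9184
p(7) = -4*(-9184) + 2*2064 = 40864
p(8) = -4*40864 + 2*(-9184) = -181824
p(9) = -4*(-181824) + 2*40864 = 809024

809024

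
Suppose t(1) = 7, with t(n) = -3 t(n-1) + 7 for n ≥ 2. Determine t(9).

t(2) = -3·7 + 7 = -14
t(3) = -3·(-14) + 7 = 49
t(4) = -3·49 + 7 = -140
t(5) = -3·(-140) + 7 = 427
t(6) = -3·427 + 7 = -1274
t(7) = -3·(-1274) + 7 = 3829
t(8) = -3·3829 + 7 = -11480
t(9) = -3·(-11480) + 7 = 34447

34447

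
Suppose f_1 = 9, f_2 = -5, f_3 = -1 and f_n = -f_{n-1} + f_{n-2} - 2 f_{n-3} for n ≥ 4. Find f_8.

-239

f_4 = -(-1) + (-5) - 2(9) = -22
f_5 = -(-22) + (-1) - 2(-5) = 31
f_6 = -31 + (-22) - 2(-1) = -51
f_7 = -(-51) + 31 - 2(-22) = 126
f_8 = -126 + (-51) - 2(31) = -239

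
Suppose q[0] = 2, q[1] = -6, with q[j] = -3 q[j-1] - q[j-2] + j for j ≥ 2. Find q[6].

824

q[2] = -3(-6) - 2 + 2 = 18
q[3] = -3(18) - (-6) + 3 = -45
q[4] = -3(-45) - 18 + 4 = 121
q[5] = -3(121) - (-45) + 5 = -313
q[6] = -3(-313) - 121 + 6 = 824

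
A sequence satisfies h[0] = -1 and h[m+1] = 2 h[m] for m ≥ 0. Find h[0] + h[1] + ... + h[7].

h[1] = 2(-1) = -2
h[2] = 2(-2) = -4
h[3] = 2(-4) = -8
h[4] = 2(-8) = -16
h[5] = 2(-16) = -32
h[6] = 2(-32) = -64
h[7] = 2(-64) = -128
Sum = (-1) + (-2) + (-4) + (-8) + (-16) + (-32) + (-64) + (-128) = -255

-255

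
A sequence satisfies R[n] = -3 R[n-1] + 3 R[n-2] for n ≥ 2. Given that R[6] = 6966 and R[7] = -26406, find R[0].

Rearranging, R[n-2] = (R[n] + 3 R[n-1]) / 3.
R[5] = (-26406 + 3*6966) / 3 = -5508/3 = -1836
R[4] = (6966 + 3*(-1836)) / 3 = 1458/3 = 486
R[3] = (-1836 + 3*486) / 3 = -378/3 = -126
R[2] = (486 + 3*(-126)) / 3 = 108/3 = 36
R[1] = (-126 + 3*36) / 3 = -18/3 = -6
R[0] = (36 + 3*(-6)) / 3 = 18/3 = 6

6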